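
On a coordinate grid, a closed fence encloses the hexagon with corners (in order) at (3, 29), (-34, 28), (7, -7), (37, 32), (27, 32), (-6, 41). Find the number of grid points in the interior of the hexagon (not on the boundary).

1449

Using the shoelace formula, 2A = |(3·28 − (-34)·29) + ((-34)·(-7) − 7·28) + (7·32 − 37·(-7)) + (37·32 − 27·32) + (27·41 − (-6)·32) + ((-6)·29 − 3·41)| = 2917, so the area is 2917/2.
Along each edge there are gcd(|Δx|,|Δy|)+1 lattice points, so counting each shared vertex once the boundary has gcd(37,1) + gcd(41,35) + gcd(30,39) + gcd(10,0) + gcd(33,9) + gcd(9,12) = 1+1+3+10+3+3 = 21.
Pick's theorem gives I = A − B/2 + 1 = 2917/2 − 21/2 + 1 = 1449.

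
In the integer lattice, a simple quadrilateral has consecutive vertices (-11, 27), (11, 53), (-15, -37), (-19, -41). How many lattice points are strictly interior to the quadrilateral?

767

By the shoelace formula, twice the signed area is |((-11)·53 − 11·27) + (11·(-37) − (-15)·53) + ((-15)·(-41) − (-19)·(-37)) + ((-19)·27 − (-11)·(-41))| = 1544, so the area is 772.
Summing gcd(|Δx|,|Δy|) over the edges gives the boundary count: gcd(22,26) + gcd(26,90) + gcd(4,4) + gcd(8,68) = 2+2+4+4 = 12.
Pick's theorem gives I = A − B/2 + 1 = 772 − 12/2 + 1 = 767.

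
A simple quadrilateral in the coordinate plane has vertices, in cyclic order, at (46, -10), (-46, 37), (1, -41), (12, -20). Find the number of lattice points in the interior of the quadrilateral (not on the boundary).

2180

Using the shoelace formula, 2A = |[46·37 − (-46)·(-10)] + [(-46)·(-41) − 1·37] + [1·(-20) − 12·(-41)] + [12·(-10) − 46·(-20)]| = 4363, so the area is 2181.5.
Summing gcd(|Δx|,|Δy|) over the edges gives the boundary count: gcd(92,47) + gcd(47,78) + gcd(11,21) + gcd(34,10) = 1+1+1+2 = 5.
By Pick's theorem A = I + B/2 − 1, so I = 2181.5 − 5/2 + 1 = 2180.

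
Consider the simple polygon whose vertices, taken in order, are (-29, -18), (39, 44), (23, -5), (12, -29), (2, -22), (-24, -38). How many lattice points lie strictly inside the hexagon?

By the shoelace formula, twice the signed area is |[(-29)·44 − 39·(-18)] + [39·(-5) − 23·44] + [23·(-29) − 12·(-5)] + [12·(-22) − 2·(-29)] + [2·(-38) − (-24)·(-22)] + [(-24)·(-18) − (-29)·(-38)]| = 3868, so the area is 1934.
The number of boundary lattice points is Σ gcd(|Δx|,|Δy|) = gcd(68,62) + gcd(16,49) + gcd(11,24) + gcd(10,7) + gcd(26,16) + gcd(5,20) = 2+1+1+1+2+5 = 12.
By Pick's theorem A = I + B/2 − 1, so I = 1934 − 12/2 + 1 = 1929.

1929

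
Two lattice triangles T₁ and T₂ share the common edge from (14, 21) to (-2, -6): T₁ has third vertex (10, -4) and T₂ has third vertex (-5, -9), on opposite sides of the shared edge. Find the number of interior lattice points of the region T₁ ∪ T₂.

The union is the simple quadrilateral with vertices (14, 21), (10, -4), (-2, -6), (-5, -9) in order.
Using the shoelace formula, 2A = |[14·(-4) − 10·21] + [10·(-6) − (-2)·(-4)] + [(-2)·(-9) − (-5)·(-6)] + [(-5)·21 − 14·(-9)]| = 325, so the area is 162.5.
Summing gcd(|Δx|,|Δy|) over the edges gives the boundary count: gcd(4,25) + gcd(12,2) + gcd(3,3) + gcd(19,30) = 1+2+3+1 = 7.
By Pick's theorem I = A − B/2 + 1 = 162.5 − 7/2 + 1 = 160.

160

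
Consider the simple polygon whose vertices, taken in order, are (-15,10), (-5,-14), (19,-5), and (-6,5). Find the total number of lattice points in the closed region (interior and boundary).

The shoelace formula gives twice the area as |((-15)·(-14) − (-5)·10) + ((-5)·(-5) − 19·(-14)) + (19·5 − (-6)·(-5)) + ((-6)·10 − (-15)·5)| = 631, so the area is 631/2.
Along each edge there are gcd(|Δx|,|Δy|)+1 lattice points, so counting each shared vertex once the boundary has gcd(10,24) + gcd(24,9) + gcd(25,10) + gcd(9,5) = 2+3+5+1 = 11.
Pick's theorem gives I = A − B/2 + 1 = 631/2 − 11/2 + 1 = 311, so the closed region contains I + B = 311 + 11 = 322 lattice points.

322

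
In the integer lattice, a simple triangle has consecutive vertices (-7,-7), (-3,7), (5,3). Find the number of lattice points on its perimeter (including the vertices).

Along each edge there are gcd(|Δx|,|Δy|)+1 lattice points, so counting each shared vertex once the boundary has gcd(4,14) + gcd(8,4) + gcd(12,10) = 2+4+2 = 8.

8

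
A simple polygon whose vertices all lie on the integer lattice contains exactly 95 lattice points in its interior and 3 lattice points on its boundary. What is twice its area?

191

Pick's theorem states A = I + B/2 − 1, so A = 95 + 3/2 − 1 = 191/2.
Hence 2A = 191.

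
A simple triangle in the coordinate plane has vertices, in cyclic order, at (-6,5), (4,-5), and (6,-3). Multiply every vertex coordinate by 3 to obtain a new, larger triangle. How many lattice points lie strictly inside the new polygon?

157

The shoelace formula gives twice the area as |[(-6)·(-5) − 4·5] + [4·(-3) − 6·(-5)] + [6·5 − (-6)·(-3)]| = 40, so the area is 20.
Summing gcd(|Δx|,|Δy|) over the edges gives the boundary count: gcd(10,10) + gcd(2,2) + gcd(12,8) = 10+2+4 = 16.
Scaling by 3 multiplies the area by 3² = 9 (so the new area is 180) and multiplies the boundary lattice-point count by 3, giving 48.
By Pick's theorem, the interior count of the dilated polygon is 180 − 48/2 + 1 = 157.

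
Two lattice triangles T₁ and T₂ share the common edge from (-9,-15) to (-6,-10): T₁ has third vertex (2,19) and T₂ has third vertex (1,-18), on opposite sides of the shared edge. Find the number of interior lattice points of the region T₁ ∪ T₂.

The union is the simple quadrilateral with vertices (-9,-15), (2,19), (-6,-10), (1,-18) in order.
Using the shoelace formula, 2A = |[(-9)·19 − 2·(-15)] + [2·(-10) − (-6)·19] + [(-6)·(-18) − 1·(-10)] + [1·(-15) − (-9)·(-18)]| = 106, so the area is 53.
The number of boundary lattice points is Σ gcd(|Δx|,|Δy|) = gcd(11,34) + gcd(8,29) + gcd(7,8) + gcd(10,3) = 1+1+1+1 = 4.
By Pick's theorem I = A − B/2 + 1 = 53 − 4/2 + 1 = 52.

52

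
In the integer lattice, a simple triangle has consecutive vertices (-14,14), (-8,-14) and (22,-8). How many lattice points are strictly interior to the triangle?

The shoelace formula gives twice the area as |((-14)·(-14) − (-8)·14) + ((-8)·(-8) − 22·(-14)) + (22·14 − (-14)·(-8))| = 876, so the area is 438.
Summing gcd(|Δx|,|Δy|) over the edges gives the boundary count: gcd(6,28) + gcd(30,6) + gcd(36,22) = 2+6+2 = 10.
By Pick's theorem A = I + B/2 − 1, so I = 438 − 10/2 + 1 = 434.

434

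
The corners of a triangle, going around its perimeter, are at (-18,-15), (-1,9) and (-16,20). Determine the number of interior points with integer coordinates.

273

By the shoelace formula, twice the signed area is |((-18)·9 − (-1)·(-15)) + ((-1)·20 − (-16)·9) + ((-16)·(-15) − (-18)·20)| = 547, so the area is 547/2.
Summing gcd(|Δx|,|Δy|) over the edges gives the boundary count: gcd(17,24) + gcd(15,11) + gcd(2,35) = 1+1+1 = 3.
Pick's theorem gives I = A − B/2 + 1 = 547/2 − 3/2 + 1 = 273.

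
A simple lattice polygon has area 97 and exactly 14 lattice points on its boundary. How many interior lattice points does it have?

Pick's theorem A = I + B/2 − 1 rearranges to I = A − B/2 + 1 = 97 − 14/2 + 1 = 91.

91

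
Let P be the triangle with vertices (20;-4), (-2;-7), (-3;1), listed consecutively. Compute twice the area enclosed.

179

Using the shoelace formula, 2A = |(20·(-7) − (-2)·(-4)) + ((-2)·1 − (-3)·(-7)) + ((-3)·(-4) − 20·1)| = 179, so the area is 179/2.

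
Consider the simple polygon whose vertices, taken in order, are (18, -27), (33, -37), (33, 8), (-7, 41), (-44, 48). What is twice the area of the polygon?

4911

The shoelace formula gives twice the area as |(18·(-37) − 33·(-27)) + (33·8 − 33·(-37)) + (33·41 − (-7)·8) + ((-7)·48 − (-44)·41) + ((-44)·(-27) − 18·48)| = 4911, so the area is 4911/2.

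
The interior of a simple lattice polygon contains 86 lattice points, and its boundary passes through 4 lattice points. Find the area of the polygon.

Pick's theorem states A = I + B/2 − 1, so A = 86 + 4/2 − 1 = 87.

87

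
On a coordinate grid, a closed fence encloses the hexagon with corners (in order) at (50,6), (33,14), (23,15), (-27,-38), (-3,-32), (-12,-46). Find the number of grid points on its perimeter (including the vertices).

12

The number of boundary lattice points is Σ gcd(|Δx|,|Δy|) = gcd(17,8) + gcd(10,1) + gcd(50,53) + gcd(24,6) + gcd(9,14) + gcd(62,52) = 1+1+1+6+1+2 = 12.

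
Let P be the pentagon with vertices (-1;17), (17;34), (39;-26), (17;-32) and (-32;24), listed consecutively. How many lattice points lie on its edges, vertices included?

13

Summing gcd(|Δx|,|Δy|) over the edges gives the boundary count: gcd(18,17) + gcd(22,60) + gcd(22,6) + gcd(49,56) + gcd(31,7) = 1+2+2+7+1 = 13.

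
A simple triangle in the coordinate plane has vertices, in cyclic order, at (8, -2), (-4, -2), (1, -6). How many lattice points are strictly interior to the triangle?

Using the shoelace formula, 2A = |[8·(-2) − (-4)·(-2)] + [(-4)·(-6) − 1·(-2)] + [1·(-2) − 8·(-6)]| = 48, so the area is 24.
The number of boundary lattice points is Σ gcd(|Δx|,|Δy|) = gcd(12,0) + gcd(5,4) + gcd(7,4) = 12+1+1 = 14.
By Pick's theorem A = I + B/2 − 1, so I = 24 − 14/2 + 1 = 18.

18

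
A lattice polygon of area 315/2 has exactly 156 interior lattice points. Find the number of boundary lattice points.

Pick's theorem gives A = I + B/2 − 1, so B = 2(A − I + 1) = 2(315/2 − 156 + 1) = 5.

5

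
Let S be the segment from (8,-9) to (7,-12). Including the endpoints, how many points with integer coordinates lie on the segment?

2

The number of lattice points on a segment between lattice points is gcd(|Δx|,|Δy|) + 1 = gcd(1,3) + 1 = 1 + 1 = 2.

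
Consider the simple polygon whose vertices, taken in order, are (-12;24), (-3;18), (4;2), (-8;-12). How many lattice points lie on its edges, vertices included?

10

The number of boundary lattice points is Σ gcd(|Δx|,|Δy|) = gcd(9,6) + gcd(7,16) + gcd(12,14) + gcd(4,36) = 3+1+2+4 = 10.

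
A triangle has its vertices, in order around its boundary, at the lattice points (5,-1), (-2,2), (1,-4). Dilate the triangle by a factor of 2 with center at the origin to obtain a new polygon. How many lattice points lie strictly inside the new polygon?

By the shoelace formula, twice the signed area is |(5·2 − (-2)·(-1)) + ((-2)·(-4) − 1·2) + (1·(-1) − 5·(-4))| = 33, so the area is 16.5.
The number of boundary lattice points is Σ gcd(|Δx|,|Δy|) = gcd(7,3) + gcd(3,6) + gcd(4,3) = 1+3+1 = 5.
Scaling by 2 multiplies the area by 2² = 4 (so the new area is 66) and multiplies the boundary lattice-point count by 2, giving 10.
By Pick's theorem, the interior count of the dilated polygon is 66 − 10/2 + 1 = 62.

62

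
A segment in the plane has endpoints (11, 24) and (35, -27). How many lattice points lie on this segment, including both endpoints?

4

The number of lattice points on a segment between lattice points is gcd(|Δx|,|Δy|) + 1 = gcd(24,51) + 1 = 3 + 1 = 4.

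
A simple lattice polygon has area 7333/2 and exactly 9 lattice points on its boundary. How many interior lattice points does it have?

Pick's theorem A = I + B/2 − 1 rearranges to I = A − B/2 + 1 = 7333/2 − 9/2 + 1 = 3663.

3663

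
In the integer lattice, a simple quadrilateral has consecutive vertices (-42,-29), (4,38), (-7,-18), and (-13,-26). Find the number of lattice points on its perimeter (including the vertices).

5

The number of boundary lattice points is Σ gcd(|Δx|,|Δy|) = gcd(46,67) + gcd(11,56) + gcd(6,8) + gcd(29,3) = 1+1+2+1 = 5.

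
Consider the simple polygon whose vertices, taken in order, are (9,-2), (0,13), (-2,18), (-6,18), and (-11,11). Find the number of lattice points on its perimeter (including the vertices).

10

Summing gcd(|Δx|,|Δy|) over the edges gives the boundary count: gcd(9,15) + gcd(2,5) + gcd(4,0) + gcd(5,7) + gcd(20,13) = 3+1+4+1+1 = 10.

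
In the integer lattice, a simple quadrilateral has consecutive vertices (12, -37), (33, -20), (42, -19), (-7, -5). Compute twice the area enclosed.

The shoelace formula gives twice the area as |[12·(-20) − 33·(-37)] + [33·(-19) − 42·(-20)] + [42·(-5) − (-7)·(-19)] + [(-7)·(-37) − 12·(-5)]| = 1170, so the area is 585.

1170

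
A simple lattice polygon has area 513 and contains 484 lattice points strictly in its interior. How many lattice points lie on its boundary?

Pick's theorem gives A = I + B/2 − 1, so B = 2(A − I + 1) = 2(513 − 484 + 1) = 60.

60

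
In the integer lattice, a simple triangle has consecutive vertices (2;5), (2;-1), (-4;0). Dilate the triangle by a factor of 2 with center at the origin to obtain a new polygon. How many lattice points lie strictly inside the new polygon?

Using the shoelace formula, 2A = |(2·(-1) − 2·5) + (2·0 − (-4)·(-1)) + ((-4)·5 − 2·0)| = 36, so the area is 18.
Along each edge there are gcd(|Δx|,|Δy|)+1 lattice points, so counting each shared vertex once the boundary has gcd(0,6) + gcd(6,1) + gcd(6,5) = 6+1+1 = 8.
Scaling by 2 multiplies the area by 2² = 4 (so the new area is 72) and multiplies the boundary lattice-point count by 2, giving 16.
By Pick's theorem, the interior count of the dilated polygon is 72 − 16/2 + 1 = 65.

65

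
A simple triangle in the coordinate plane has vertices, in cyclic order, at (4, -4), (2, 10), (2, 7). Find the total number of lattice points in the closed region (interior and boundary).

7

The shoelace formula gives twice the area as |(4·10 − 2·(-4)) + (2·7 − 2·10) + (2·(-4) − 4·7)| = 6, so the area is 3.
Summing gcd(|Δx|,|Δy|) over the edges gives the boundary count: gcd(2,14) + gcd(0,3) + gcd(2,11) = 2+3+1 = 6.
Pick's theorem gives I = A − B/2 + 1 = 3 − 6/2 + 1 = 1, so the closed region contains I + B = 1 + 6 = 7 lattice points.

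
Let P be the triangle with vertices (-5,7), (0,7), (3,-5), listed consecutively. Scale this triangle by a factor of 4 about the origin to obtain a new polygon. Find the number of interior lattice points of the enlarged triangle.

457

By the shoelace formula, twice the signed area is |[(-5)·7 − 0·7] + [0·(-5) − 3·7] + [3·7 − (-5)·(-5)]| = 60, so the area is 30.
Along each edge there are gcd(|Δx|,|Δy|)+1 lattice points, so counting each shared vertex once the boundary has gcd(5,0) + gcd(3,12) + gcd(8,12) = 5+3+4 = 12.
Scaling by 4 multiplies the area by 4² = 16 (so the new area is 480) and multiplies the boundary lattice-point count by 4, giving 48.
By Pick's theorem, the interior count of the dilated polygon is 480 − 48/2 + 1 = 457.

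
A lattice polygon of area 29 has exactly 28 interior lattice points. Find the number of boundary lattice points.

4

Pick's theorem gives A = I + B/2 − 1, so B = 2(A − I + 1) = 2(29 − 28 + 1) = 4.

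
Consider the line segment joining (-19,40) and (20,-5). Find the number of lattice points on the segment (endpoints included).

4

The number of lattice points on a segment between lattice points is gcd(|Δx|,|Δy|) + 1 = gcd(39,45) + 1 = 3 + 1 = 4.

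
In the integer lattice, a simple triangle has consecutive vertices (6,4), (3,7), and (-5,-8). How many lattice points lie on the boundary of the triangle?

5

Along each edge there are gcd(|Δx|,|Δy|)+1 lattice points, so counting each shared vertex once the boundary has gcd(3,3) + gcd(8,15) + gcd(11,12) = 3+1+1 = 5.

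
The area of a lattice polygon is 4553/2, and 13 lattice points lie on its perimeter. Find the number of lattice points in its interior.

Pick's theorem A = I + B/2 − 1 rearranges to I = A − B/2 + 1 = 4553/2 − 13/2 + 1 = 2271.

2271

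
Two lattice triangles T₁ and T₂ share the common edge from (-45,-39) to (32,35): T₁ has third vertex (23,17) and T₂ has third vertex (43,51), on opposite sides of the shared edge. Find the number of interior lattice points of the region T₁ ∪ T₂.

562

The union is the simple quadrilateral with vertices (-45,-39), (23,17), (32,35), (43,51) in order.
The shoelace formula gives twice the area as |((-45)·17 − 23·(-39)) + (23·35 − 32·17) + (32·51 − 43·35) + (43·(-39) − (-45)·51)| = 1138, so the area is 569.
The number of boundary lattice points is Σ gcd(|Δx|,|Δy|) = gcd(68,56) + gcd(9,18) + gcd(11,16) + gcd(88,90) = 4+9+1+2 = 16.
By Pick's theorem I = A − B/2 + 1 = 569 − 16/2 + 1 = 562.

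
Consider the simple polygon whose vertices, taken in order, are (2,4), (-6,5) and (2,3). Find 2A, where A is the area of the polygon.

The shoelace formula gives twice the area as |(2·5 − (-6)·4) + ((-6)·3 − 2·5) + (2·4 − 2·3)| = 8, so the area is 4.

8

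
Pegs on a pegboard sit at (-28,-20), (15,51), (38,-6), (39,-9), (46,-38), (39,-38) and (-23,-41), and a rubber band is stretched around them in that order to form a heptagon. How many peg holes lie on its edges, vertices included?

The number of boundary lattice points is Σ gcd(|Δx|,|Δy|) = gcd(43,71) + gcd(23,57) + gcd(1,3) + gcd(7,29) + gcd(7,0) + gcd(62,3) + gcd(5,21) = 1+1+1+1+7+1+1 = 13.

13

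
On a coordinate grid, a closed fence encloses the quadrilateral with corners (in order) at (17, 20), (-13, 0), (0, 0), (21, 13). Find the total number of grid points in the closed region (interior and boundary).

243

The shoelace formula gives twice the area as |(17·0 − (-13)·20) + ((-13)·0 − 0·0) + (0·13 − 21·0) + (21·20 − 17·13)| = 459, so the area is 229.5.
The number of boundary lattice points is Σ gcd(|Δx|,|Δy|) = gcd(30,20) + gcd(13,0) + gcd(21,13) + gcd(4,7) = 10+13+1+1 = 25.
Pick's theorem gives I = A − B/2 + 1 = 229.5 − 25/2 + 1 = 218, so the closed region contains I + B = 218 + 25 = 243 lattice points.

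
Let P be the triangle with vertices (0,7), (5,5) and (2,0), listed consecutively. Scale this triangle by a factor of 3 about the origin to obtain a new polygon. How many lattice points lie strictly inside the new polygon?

136

By the shoelace formula, twice the signed area is |[0·5 − 5·7] + [5·0 − 2·5] + [2·7 − 0·0]| = 31, so the area is 31/2.
Summing gcd(|Δx|,|Δy|) over the edges gives the boundary count: gcd(5,2) + gcd(3,5) + gcd(2,7) = 1+1+1 = 3.
Scaling by 3 multiplies the area by 3² = 9 (so the new area is 139.5) and multiplies the boundary lattice-point count by 3, giving 9.
By Pick's theorem, the interior count of the dilated polygon is 139.5 − 9/2 + 1 = 136.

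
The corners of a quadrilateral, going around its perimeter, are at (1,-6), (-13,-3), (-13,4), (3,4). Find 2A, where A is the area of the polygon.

By the shoelace formula, twice the signed area is |[1·(-3) − (-13)·(-6)] + [(-13)·4 − (-13)·(-3)] + [(-13)·4 − 3·4] + [3·(-6) − 1·4]| = 258, so the area is 129.

258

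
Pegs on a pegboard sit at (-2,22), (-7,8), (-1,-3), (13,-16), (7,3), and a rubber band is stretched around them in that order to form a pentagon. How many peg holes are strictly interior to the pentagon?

265

Using the shoelace formula, 2A = |[(-2)·8 − (-7)·22] + [(-7)·(-3) − (-1)·8] + [(-1)·(-16) − 13·(-3)] + [13·3 − 7·(-16)] + [7·22 − (-2)·3]| = 533, so the area is 533/2.
Summing gcd(|Δx|,|Δy|) over the edges gives the boundary count: gcd(5,14) + gcd(6,11) + gcd(14,13) + gcd(6,19) + gcd(9,19) = 1+1+1+1+1 = 5.
Pick's theorem gives I = A − B/2 + 1 = 533/2 − 5/2 + 1 = 265.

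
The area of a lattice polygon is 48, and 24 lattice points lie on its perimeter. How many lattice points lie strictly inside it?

Pick's theorem A = I + B/2 − 1 rearranges to I = A − B/2 + 1 = 48 − 24/2 + 1 = 37.

37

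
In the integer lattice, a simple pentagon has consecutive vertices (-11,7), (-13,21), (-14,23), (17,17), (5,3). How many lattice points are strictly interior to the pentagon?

Using the shoelace formula, 2A = |((-11)·21 − (-13)·7) + ((-13)·23 − (-14)·21) + ((-14)·17 − 17·23) + (17·3 − 5·17) + (5·7 − (-11)·3)| = 740, so the area is 370.
Along each edge there are gcd(|Δx|,|Δy|)+1 lattice points, so counting each shared vertex once the boundary has gcd(2,14) + gcd(1,2) + gcd(31,6) + gcd(12,14) + gcd(16,4) = 2+1+1+2+4 = 10.
By Pick's theorem A = I + B/2 − 1, so I = 370 − 10/2 + 1 = 366.

366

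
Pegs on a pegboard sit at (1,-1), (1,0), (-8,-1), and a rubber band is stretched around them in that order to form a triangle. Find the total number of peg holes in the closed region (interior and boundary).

11

The shoelace formula gives twice the area as |(1·0 − 1·(-1)) + (1·(-1) − (-8)·0) + ((-8)·(-1) − 1·(-1))| = 9, so the area is 9/2.
Summing gcd(|Δx|,|Δy|) over the edges gives the boundary count: gcd(0,1) + gcd(9,1) + gcd(9,0) = 1+1+9 = 11.
Pick's theorem gives I = A − B/2 + 1 = 9/2 − 11/2 + 1 = 0, so the closed region contains I + B = 0 + 11 = 11 lattice points.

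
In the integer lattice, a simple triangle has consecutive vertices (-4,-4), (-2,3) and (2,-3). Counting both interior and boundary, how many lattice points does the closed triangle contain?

Using the shoelace formula, 2A = |((-4)·3 − (-2)·(-4)) + ((-2)·(-3) − 2·3) + (2·(-4) − (-4)·(-3))| = 40, so the area is 20.
Along each edge there are gcd(|Δx|,|Δy|)+1 lattice points, so counting each shared vertex once the boundary has gcd(2,7) + gcd(4,6) + gcd(6,1) = 1+2+1 = 4.
Pick's theorem gives I = A − B/2 + 1 = 20 − 4/2 + 1 = 19, so the closed region contains I + B = 19 + 4 = 23 lattice points.

23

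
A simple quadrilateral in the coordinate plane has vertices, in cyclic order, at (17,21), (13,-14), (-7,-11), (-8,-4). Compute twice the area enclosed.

Using the shoelace formula, 2A = |(17·(-14) − 13·21) + (13·(-11) − (-7)·(-14)) + ((-7)·(-4) − (-8)·(-11)) + ((-8)·21 − 17·(-4))| = 912, so the area is 456.

912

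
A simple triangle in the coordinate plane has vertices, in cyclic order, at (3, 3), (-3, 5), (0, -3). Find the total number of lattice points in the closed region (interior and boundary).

Using the shoelace formula, 2A = |(3·5 − (-3)·3) + ((-3)·(-3) − 0·5) + (0·3 − 3·(-3))| = 42, so the area is 21.
The number of boundary lattice points is Σ gcd(|Δx|,|Δy|) = gcd(6,2) + gcd(3,8) + gcd(3,6) = 2+1+3 = 6.
Pick's theorem gives I = A − B/2 + 1 = 21 − 6/2 + 1 = 19, so the closed region contains I + B = 19 + 6 = 25 lattice points.

25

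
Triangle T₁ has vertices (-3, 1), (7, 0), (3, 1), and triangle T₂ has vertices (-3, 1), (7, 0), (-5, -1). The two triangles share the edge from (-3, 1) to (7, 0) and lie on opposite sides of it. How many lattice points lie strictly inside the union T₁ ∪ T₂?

The union is the simple quadrilateral with vertices (-3, 1), (3, 1), (7, 0), (-5, -1) in order.
The shoelace formula gives twice the area as |[(-3)·1 − 3·1] + [3·0 − 7·1] + [7·(-1) − (-5)·0] + [(-5)·1 − (-3)·(-1)]| = 28, so the area is 14.
The number of boundary lattice points is Σ gcd(|Δx|,|Δy|) = gcd(6,0) + gcd(4,1) + gcd(12,1) + gcd(2,2) = 6+1+1+2 = 10.
By Pick's theorem I = A − B/2 + 1 = 14 − 10/2 + 1 = 10.

10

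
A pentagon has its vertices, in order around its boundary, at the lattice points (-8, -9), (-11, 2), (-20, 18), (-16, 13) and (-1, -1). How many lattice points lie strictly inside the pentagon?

By the shoelace formula, twice the signed area is |[(-8)·2 − (-11)·(-9)] + [(-11)·18 − (-20)·2] + [(-20)·13 − (-16)·18] + [(-16)·(-1) − (-1)·13] + [(-1)·(-9) − (-8)·(-1)]| = 215, so the area is 107.5.
The number of boundary lattice points is Σ gcd(|Δx|,|Δy|) = gcd(3,11) + gcd(9,16) + gcd(4,5) + gcd(15,14) + gcd(7,8) = 1+1+1+1+1 = 5.
By Pick's theorem A = I + B/2 − 1, so I = 107.5 − 5/2 + 1 = 106.

106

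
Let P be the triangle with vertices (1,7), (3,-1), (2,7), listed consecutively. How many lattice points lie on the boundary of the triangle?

4

Summing gcd(|Δx|,|Δy|) over the edges gives the boundary count: gcd(2,8) + gcd(1,8) + gcd(1,0) = 2+1+1 = 4.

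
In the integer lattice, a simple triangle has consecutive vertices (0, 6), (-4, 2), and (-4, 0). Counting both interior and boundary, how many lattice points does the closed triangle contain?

Using the shoelace formula, 2A = |[0·2 − (-4)·6] + [(-4)·0 − (-4)·2] + [(-4)·6 − 0·0]| = 8, so the area is 4.
Along each edge there are gcd(|Δx|,|Δy|)+1 lattice points, so counting each shared vertex once the boundary has gcd(4,4) + gcd(0,2) + gcd(4,6) = 4+2+2 = 8.
Pick's theorem gives I = A − B/2 + 1 = 4 − 8/2 + 1 = 1, so the closed region contains I + B = 1 + 8 = 9 lattice points.

9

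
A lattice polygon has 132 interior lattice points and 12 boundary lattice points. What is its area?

By Pick's theorem, A = I + B/2 − 1 = 132 + 12/2 − 1 = 137.

137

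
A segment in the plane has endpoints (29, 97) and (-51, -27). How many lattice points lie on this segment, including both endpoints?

5

The number of lattice points on a segment between lattice points is gcd(|Δx|,|Δy|) + 1 = gcd(80,124) + 1 = 4 + 1 = 5.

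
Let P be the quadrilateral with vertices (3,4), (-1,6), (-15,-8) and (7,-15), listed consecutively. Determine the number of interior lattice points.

229

By the shoelace formula, twice the signed area is |[3·6 − (-1)·4] + [(-1)·(-8) − (-15)·6] + [(-15)·(-15) − 7·(-8)] + [7·4 − 3·(-15)]| = 474, so the area is 237.
Summing gcd(|Δx|,|Δy|) over the edges gives the boundary count: gcd(4,2) + gcd(14,14) + gcd(22,7) + gcd(4,19) = 2+14+1+1 = 18.
Pick's theorem gives I = A − B/2 + 1 = 237 − 18/2 + 1 = 229.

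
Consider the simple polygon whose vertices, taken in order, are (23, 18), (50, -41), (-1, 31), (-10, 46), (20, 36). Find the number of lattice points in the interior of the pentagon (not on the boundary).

The shoelace formula gives twice the area as |[23·(-41) − 50·18] + [50·31 − (-1)·(-41)] + [(-1)·46 − (-10)·31] + [(-10)·36 − 20·46] + [20·18 − 23·36]| = 1818, so the area is 909.
Summing gcd(|Δx|,|Δy|) over the edges gives the boundary count: gcd(27,59) + gcd(51,72) + gcd(9,15) + gcd(30,10) + gcd(3,18) = 1+3+3+10+3 = 20.
Pick's theorem gives I = A − B/2 + 1 = 909 − 20/2 + 1 = 900.

900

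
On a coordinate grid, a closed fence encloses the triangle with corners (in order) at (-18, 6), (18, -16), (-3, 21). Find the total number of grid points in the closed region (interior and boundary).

445

The shoelace formula gives twice the area as |((-18)·(-16) − 18·6) + (18·21 − (-3)·(-16)) + ((-3)·6 − (-18)·21)| = 870, so the area is 435.
Along each edge there are gcd(|Δx|,|Δy|)+1 lattice points, so counting each shared vertex once the boundary has gcd(36,22) + gcd(21,37) + gcd(15,15) = 2+1+15 = 18.
Pick's theorem gives I = A − B/2 + 1 = 435 − 18/2 + 1 = 427, so the closed region contains I + B = 427 + 18 = 445 lattice points.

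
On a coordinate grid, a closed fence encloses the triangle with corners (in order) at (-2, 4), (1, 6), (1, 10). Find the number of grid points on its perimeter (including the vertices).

The number of boundary lattice points is Σ gcd(|Δx|,|Δy|) = gcd(3,2) + gcd(0,4) + gcd(3,6) = 1+4+3 = 8.

8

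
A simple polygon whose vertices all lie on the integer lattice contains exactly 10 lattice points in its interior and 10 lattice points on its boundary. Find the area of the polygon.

Pick's theorem states A = I + B/2 − 1, so A = 10 + 10/2 − 1 = 14.

14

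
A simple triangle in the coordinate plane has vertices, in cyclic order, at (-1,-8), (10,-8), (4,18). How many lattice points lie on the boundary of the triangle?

The number of boundary lattice points is Σ gcd(|Δx|,|Δy|) = gcd(11,0) + gcd(6,26) + gcd(5,26) = 11+2+1 = 14.

14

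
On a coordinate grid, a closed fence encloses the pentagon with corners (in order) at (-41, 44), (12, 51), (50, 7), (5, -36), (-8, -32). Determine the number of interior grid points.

By the shoelace formula, twice the signed area is |((-41)·51 − 12·44) + (12·7 − 50·51) + (50·(-36) − 5·7) + (5·(-32) − (-8)·(-36)) + ((-8)·44 − (-41)·(-32))| = 9032, so the area is 4516.
Summing gcd(|Δx|,|Δy|) over the edges gives the boundary count: gcd(53,7) + gcd(38,44) + gcd(45,43) + gcd(13,4) + gcd(33,76) = 1+2+1+1+1 = 6.
By Pick's theorem A = I + B/2 − 1, so I = 4516 − 6/2 + 1 = 4514.

4514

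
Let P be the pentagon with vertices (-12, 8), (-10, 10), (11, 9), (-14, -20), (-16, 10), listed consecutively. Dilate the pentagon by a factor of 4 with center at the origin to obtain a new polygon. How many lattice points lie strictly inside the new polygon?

6401

The shoelace formula gives twice the area as |((-12)·10 − (-10)·8) + ((-10)·9 − 11·10) + (11·(-20) − (-14)·9) + ((-14)·10 − (-16)·(-20)) + ((-16)·8 − (-12)·10)| = 802, so the area is 401.
The number of boundary lattice points is Σ gcd(|Δx|,|Δy|) = gcd(2,2) + gcd(21,1) + gcd(25,29) + gcd(2,30) + gcd(4,2) = 2+1+1+2+2 = 8.
Scaling by 4 multiplies the area by 4² = 16 (so the new area is 6416) and multiplies the boundary lattice-point count by 4, giving 32.
By Pick's theorem, the interior count of the dilated polygon is 6416 − 32/2 + 1 = 6401.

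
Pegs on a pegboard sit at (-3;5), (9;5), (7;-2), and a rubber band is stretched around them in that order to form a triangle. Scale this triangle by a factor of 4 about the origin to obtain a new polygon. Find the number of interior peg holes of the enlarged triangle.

645

Using the shoelace formula, 2A = |((-3)·5 − 9·5) + (9·(-2) − 7·5) + (7·5 − (-3)·(-2))| = 84, so the area is 42.
Summing gcd(|Δx|,|Δy|) over the edges gives the boundary count: gcd(12,0) + gcd(2,7) + gcd(10,7) = 12+1+1 = 14.
Scaling by 4 multiplies the area by 4² = 16 (so the new area is 672) and multiplies the boundary lattice-point count by 4, giving 56.
By Pick's theorem, the interior count of the dilated polygon is 672 − 56/2 + 1 = 645.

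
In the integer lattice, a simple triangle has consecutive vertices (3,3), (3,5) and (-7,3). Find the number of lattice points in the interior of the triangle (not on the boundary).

Using the shoelace formula, 2A = |(3·5 − 3·3) + (3·3 − (-7)·5) + ((-7)·3 − 3·3)| = 20, so the area is 10.
Along each edge there are gcd(|Δx|,|Δy|)+1 lattice points, so counting each shared vertex once the boundary has gcd(0,2) + gcd(10,2) + gcd(10,0) = 2+2+10 = 14.
Pick's theorem gives I = A − B/2 + 1 = 10 − 14/2 + 1 = 4.

4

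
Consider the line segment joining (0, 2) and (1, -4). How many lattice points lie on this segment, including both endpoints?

2

The number of lattice points on a segment between lattice points is gcd(|Δx|,|Δy|) + 1 = gcd(1,6) + 1 = 1 + 1 = 2.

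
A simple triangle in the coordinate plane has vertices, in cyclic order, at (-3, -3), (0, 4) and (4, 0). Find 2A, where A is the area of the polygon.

By the shoelace formula, twice the signed area is |[(-3)·4 − 0·(-3)] + [0·0 − 4·4] + [4·(-3) − (-3)·0]| = 40, so the area is 20.

40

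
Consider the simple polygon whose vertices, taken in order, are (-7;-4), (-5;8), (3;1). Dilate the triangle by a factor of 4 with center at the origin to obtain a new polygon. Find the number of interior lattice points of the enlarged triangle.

By the shoelace formula, twice the signed area is |[(-7)·8 − (-5)·(-4)] + [(-5)·1 − 3·8] + [3·(-4) − (-7)·1]| = 110, so the area is 55.
Along each edge there are gcd(|Δx|,|Δy|)+1 lattice points, so counting each shared vertex once the boundary has gcd(2,12) + gcd(8,7) + gcd(10,5) = 2+1+5 = 8.
Scaling by 4 multiplies the area by 4² = 16 (so the new area is 880) and multiplies the boundary lattice-point count by 4, giving 32.
By Pick's theorem, the interior count of the dilated polygon is 880 − 32/2 + 1 = 865.

865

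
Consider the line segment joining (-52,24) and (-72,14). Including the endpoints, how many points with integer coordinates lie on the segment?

The number of lattice points on a segment between lattice points is gcd(|Δx|,|Δy|) + 1 = gcd(20,10) + 1 = 10 + 1 = 11.

11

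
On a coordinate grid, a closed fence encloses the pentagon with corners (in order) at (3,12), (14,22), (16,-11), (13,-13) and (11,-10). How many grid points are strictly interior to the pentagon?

Using the shoelace formula, 2A = |[3·22 − 14·12] + [14·(-11) − 16·22] + [16·(-13) − 13·(-11)] + [13·(-10) − 11·(-13)] + [11·12 − 3·(-10)]| = 498, so the area is 249.
Summing gcd(|Δx|,|Δy|) over the edges gives the boundary count: gcd(11,10) + gcd(2,33) + gcd(3,2) + gcd(2,3) + gcd(8,22) = 1+1+1+1+2 = 6.
Pick's theorem gives I = A − B/2 + 1 = 249 − 6/2 + 1 = 247.

247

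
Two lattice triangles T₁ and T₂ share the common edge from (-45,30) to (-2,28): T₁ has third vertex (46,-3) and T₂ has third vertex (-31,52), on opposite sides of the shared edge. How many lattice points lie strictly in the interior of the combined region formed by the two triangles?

1104

The union is the simple quadrilateral with vertices (-45,30), (46,-3), (-2,28), (-31,52) in order.
By the shoelace formula, twice the signed area is |[(-45)·(-3) − 46·30] + [46·28 − (-2)·(-3)] + [(-2)·52 − (-31)·28] + [(-31)·30 − (-45)·52]| = 2211, so the area is 1105.5.
Along each edge there are gcd(|Δx|,|Δy|)+1 lattice points, so counting each shared vertex once the boundary has gcd(91,33) + gcd(48,31) + gcd(29,24) + gcd(14,22) = 1+1+1+2 = 5.
By Pick's theorem I = A − B/2 + 1 = 1105.5 − 5/2 + 1 = 1104.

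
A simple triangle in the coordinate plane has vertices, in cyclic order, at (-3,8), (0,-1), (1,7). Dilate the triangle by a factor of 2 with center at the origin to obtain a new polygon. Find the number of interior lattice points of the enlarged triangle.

By the shoelace formula, twice the signed area is |((-3)·(-1) − 0·8) + (0·7 − 1·(-1)) + (1·8 − (-3)·7)| = 33, so the area is 16.5.
Summing gcd(|Δx|,|Δy|) over the edges gives the boundary count: gcd(3,9) + gcd(1,8) + gcd(4,1) = 3+1+1 = 5.
Scaling by 2 multiplies the area by 2² = 4 (so the new area is 66) and multiplies the boundary lattice-point count by 2, giving 10.
By Pick's theorem, the interior count of the dilated polygon is 66 − 10/2 + 1 = 62.

62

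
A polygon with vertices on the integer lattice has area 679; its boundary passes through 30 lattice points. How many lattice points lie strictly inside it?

Pick's theorem A = I + B/2 − 1 rearranges to I = A − B/2 + 1 = 679 − 30/2 + 1 = 665.

665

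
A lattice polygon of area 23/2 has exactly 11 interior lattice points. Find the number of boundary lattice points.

Pick's theorem gives A = I + B/2 − 1, so B = 2(A − I + 1) = 2(23/2 − 11 + 1) = 3.

3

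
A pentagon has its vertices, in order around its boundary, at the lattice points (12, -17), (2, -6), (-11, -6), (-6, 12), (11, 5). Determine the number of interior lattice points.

The shoelace formula gives twice the area as |[12·(-6) − 2·(-17)] + [2·(-6) − (-11)·(-6)] + [(-11)·12 − (-6)·(-6)] + [(-6)·5 − 11·12] + [11·(-17) − 12·5]| = 693, so the area is 693/2.
Summing gcd(|Δx|,|Δy|) over the edges gives the boundary count: gcd(10,11) + gcd(13,0) + gcd(5,18) + gcd(17,7) + gcd(1,22) = 1+13+1+1+1 = 17.
Pick's theorem gives I = A − B/2 + 1 = 693/2 − 17/2 + 1 = 339.

339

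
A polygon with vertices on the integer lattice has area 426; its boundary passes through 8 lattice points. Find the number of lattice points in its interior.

Pick's theorem A = I + B/2 − 1 rearranges to I = A − B/2 + 1 = 426 − 8/2 + 1 = 423.

423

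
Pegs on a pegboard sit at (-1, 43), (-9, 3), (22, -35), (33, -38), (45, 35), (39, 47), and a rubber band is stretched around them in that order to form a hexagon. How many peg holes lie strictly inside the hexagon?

3136

The shoelace formula gives twice the area as |[(-1)·3 − (-9)·43] + [(-9)·(-35) − 22·3] + [22·(-38) − 33·(-35)] + [33·35 − 45·(-38)] + [45·47 − 39·35] + [39·43 − (-1)·47]| = 6291, so the area is 6291/2.
The number of boundary lattice points is Σ gcd(|Δx|,|Δy|) = gcd(8,40) + gcd(31,38) + gcd(11,3) + gcd(12,73) + gcd(6,12) + gcd(40,4) = 8+1+1+1+6+4 = 21.
By Pick's theorem A = I + B/2 − 1, so I = 6291/2 − 21/2 + 1 = 3136.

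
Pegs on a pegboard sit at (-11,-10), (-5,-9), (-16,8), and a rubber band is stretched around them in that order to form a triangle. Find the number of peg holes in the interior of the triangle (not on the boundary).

56

By the shoelace formula, twice the signed area is |[(-11)·(-9) − (-5)·(-10)] + [(-5)·8 − (-16)·(-9)] + [(-16)·(-10) − (-11)·8]| = 113, so the area is 56.5.
Along each edge there are gcd(|Δx|,|Δy|)+1 lattice points, so counting each shared vertex once the boundary has gcd(6,1) + gcd(11,17) + gcd(5,18) = 1+1+1 = 3.
Pick's theorem gives I = A − B/2 + 1 = 56.5 − 3/2 + 1 = 56.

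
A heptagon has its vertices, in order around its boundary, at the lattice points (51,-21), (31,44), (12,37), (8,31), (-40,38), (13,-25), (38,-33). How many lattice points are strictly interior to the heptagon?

Using the shoelace formula, 2A = |(51·44 − 31·(-21)) + (31·37 − 12·44) + (12·31 − 8·37) + (8·38 − (-40)·31) + ((-40)·(-25) − 13·38) + (13·(-33) − 38·(-25)) + (38·(-21) − 51·(-33))| = 7046, so the area is 3523.
Summing gcd(|Δx|,|Δy|) over the edges gives the boundary count: gcd(20,65) + gcd(19,7) + gcd(4,6) + gcd(48,7) + gcd(53,63) + gcd(25,8) + gcd(13,12) = 5+1+2+1+1+1+1 = 12.
Pick's theorem gives I = A − B/2 + 1 = 3523 − 12/2 + 1 = 3518.

3518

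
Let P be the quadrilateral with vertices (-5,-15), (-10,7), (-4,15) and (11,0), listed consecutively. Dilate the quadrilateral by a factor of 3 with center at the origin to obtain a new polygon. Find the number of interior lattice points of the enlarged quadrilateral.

2839

By the shoelace formula, twice the signed area is |[(-5)·7 − (-10)·(-15)] + [(-10)·15 − (-4)·7] + [(-4)·0 − 11·15] + [11·(-15) − (-5)·0]| = 637, so the area is 637/2.
The number of boundary lattice points is Σ gcd(|Δx|,|Δy|) = gcd(5,22) + gcd(6,8) + gcd(15,15) + gcd(16,15) = 1+2+15+1 = 19.
Scaling by 3 multiplies the area by 3² = 9 (so the new area is 5733/2) and multiplies the boundary lattice-point count by 3, giving 57.
By Pick's theorem, the interior count of the dilated polygon is 5733/2 − 57/2 + 1 = 2839.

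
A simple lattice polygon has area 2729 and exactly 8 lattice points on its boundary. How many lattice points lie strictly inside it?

Pick's theorem A = I + B/2 − 1 rearranges to I = A − B/2 + 1 = 2729 − 8/2 + 1 = 2726.

2726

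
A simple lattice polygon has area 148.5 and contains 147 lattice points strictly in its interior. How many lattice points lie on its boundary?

Pick's theorem gives A = I + B/2 − 1, so B = 2(A − I + 1) = 2(148.5 − 147 + 1) = 5.

5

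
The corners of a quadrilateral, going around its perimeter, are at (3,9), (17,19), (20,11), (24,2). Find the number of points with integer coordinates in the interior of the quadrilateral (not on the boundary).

147

The shoelace formula gives twice the area as |(3·19 − 17·9) + (17·11 − 20·19) + (20·2 − 24·11) + (24·9 − 3·2)| = 303, so the area is 151.5.
Summing gcd(|Δx|,|Δy|) over the edges gives the boundary count: gcd(14,10) + gcd(3,8) + gcd(4,9) + gcd(21,7) = 2+1+1+7 = 11.
Pick's theorem gives I = A − B/2 + 1 = 151.5 − 11/2 + 1 = 147.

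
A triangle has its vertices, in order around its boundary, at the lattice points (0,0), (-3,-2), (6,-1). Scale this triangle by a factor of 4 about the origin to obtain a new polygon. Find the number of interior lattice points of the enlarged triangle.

115

The shoelace formula gives twice the area as |(0·(-2) − (-3)·0) + ((-3)·(-1) − 6·(-2)) + (6·0 − 0·(-1))| = 15, so the area is 15/2.
Along each edge there are gcd(|Δx|,|Δy|)+1 lattice points, so counting each shared vertex once the boundary has gcd(3,2) + gcd(9,1) + gcd(6,1) = 1+1+1 = 3.
Scaling by 4 multiplies the area by 4² = 16 (so the new area is 120) and multiplies the boundary lattice-point count by 4, giving 12.
By Pick's theorem, the interior count of the dilated polygon is 120 − 12/2 + 1 = 115.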